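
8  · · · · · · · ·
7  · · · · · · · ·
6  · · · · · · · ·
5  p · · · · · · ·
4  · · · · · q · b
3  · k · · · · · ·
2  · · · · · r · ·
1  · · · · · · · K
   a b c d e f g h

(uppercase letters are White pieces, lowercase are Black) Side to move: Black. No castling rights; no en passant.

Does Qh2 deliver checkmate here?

After Qh2: white king on h1; in check: yes, from the black queen on h2.
King squares — g1: attacked by Qh2; g2: attacked by Rf2; h2: attacked by Rf2.
White has no legal moves → checkmate.

yes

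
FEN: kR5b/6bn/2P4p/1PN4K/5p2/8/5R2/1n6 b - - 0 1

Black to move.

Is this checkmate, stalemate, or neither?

Black to move; black king on a8.
In check: yes, from the white rook on b8.
King squares — a7: available; b7: attacked by Nc5; b8: available.
Legal moves for Black: Kxb8, Ka7.
Black is in check but has 2 legal moves → neither.

neither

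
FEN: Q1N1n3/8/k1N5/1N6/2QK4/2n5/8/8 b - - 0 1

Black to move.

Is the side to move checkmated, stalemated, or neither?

checkmate

Black to move; black king on a6.
In check: yes, from the white queen on a8.
King squares — a5: attacked by Nc6; b5: attacked by Qc4; b6: attacked by Nc8; a7: attacked by Nb5; b7: attacked by Qa8.
Legal moves for Black: none.
In check with no legal moves → checkmate.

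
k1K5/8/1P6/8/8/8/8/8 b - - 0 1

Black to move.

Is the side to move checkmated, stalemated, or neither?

stalemate

Black to move; black king on a8.
In check: no.
King squares — a7: attacked by Pb6; b7: attacked by Kc8; b8: attacked by Kc8.
Legal moves for Black: none.
Not in check and no legal moves → stalemate.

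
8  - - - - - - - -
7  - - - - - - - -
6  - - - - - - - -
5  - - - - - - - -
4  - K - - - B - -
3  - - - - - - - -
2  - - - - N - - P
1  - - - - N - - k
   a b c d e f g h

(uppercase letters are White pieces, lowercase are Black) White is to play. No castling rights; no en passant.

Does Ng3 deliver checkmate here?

After Ng3: black king on h1; in check: yes, from the white knight on g3.
Black has 2 legal replies: Kxh2, Kg1.
In check but a legal move exists → not checkmate.

no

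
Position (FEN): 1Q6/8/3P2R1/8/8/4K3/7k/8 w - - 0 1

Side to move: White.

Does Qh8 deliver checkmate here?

After Qh8: black king on h2; in check: yes, from the white queen on h8.
King squares — g1: attacked by Rg6; h1: attacked by Qh8; g2: attacked by Rg6; g3: attacked by Rg6; h3: attacked by Qh8.
Black has no legal moves → checkmate.

yes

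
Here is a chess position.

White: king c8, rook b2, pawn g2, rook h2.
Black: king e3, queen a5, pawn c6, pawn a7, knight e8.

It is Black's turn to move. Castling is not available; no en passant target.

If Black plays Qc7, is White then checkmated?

yes

After Qc7: white king on c8; in check: yes, from the black queen on c7.
King squares — b7: attacked by Qc7; c7: attacked by Ne8; d7: attacked by Qc7; b8: attacked by Qc7; d8: attacked by Qc7.
White has no legal moves → checkmate.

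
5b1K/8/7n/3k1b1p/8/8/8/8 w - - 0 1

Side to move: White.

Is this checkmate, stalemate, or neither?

stalemate

White to move; white king on h8.
In check: no.
King squares — g7: attacked by Bf8; h7: attacked by Bf5; g8: attacked by Nh6.
Legal moves for White: none.
Not in check and no legal moves → stalemate.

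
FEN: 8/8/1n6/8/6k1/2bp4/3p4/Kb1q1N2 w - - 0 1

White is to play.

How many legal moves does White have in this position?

White to move; king on a1.
In check: yes, from the black bishop on c3.
Legal moves: none.
Count: 0.

0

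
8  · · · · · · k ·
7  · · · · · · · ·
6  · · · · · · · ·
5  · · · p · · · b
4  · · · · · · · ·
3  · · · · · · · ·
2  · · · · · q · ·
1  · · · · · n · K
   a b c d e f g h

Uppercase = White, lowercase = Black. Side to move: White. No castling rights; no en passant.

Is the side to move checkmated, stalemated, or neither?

White to move; white king on h1.
In check: no.
King squares — g1: attacked by Qf2; g2: attacked by Qf2; h2: attacked by Nf1.
Legal moves for White: none.
Not in check and no legal moves → stalemate.

stalemate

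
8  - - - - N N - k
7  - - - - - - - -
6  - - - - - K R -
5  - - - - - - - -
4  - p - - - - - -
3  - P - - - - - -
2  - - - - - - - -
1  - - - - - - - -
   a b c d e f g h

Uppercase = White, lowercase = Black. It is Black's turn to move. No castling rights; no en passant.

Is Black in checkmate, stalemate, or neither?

stalemate

Black to move; black king on h8.
In check: no.
King squares — g7: attacked by Kf6; h7: attacked by Nf8; g8: attacked by Rg6.
Legal moves for Black: none.
Not in check and no legal moves → stalemate.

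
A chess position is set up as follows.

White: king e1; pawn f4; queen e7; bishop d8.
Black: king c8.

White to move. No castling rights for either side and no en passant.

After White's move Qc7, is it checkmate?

yes

After Qc7: black king on c8; in check: yes, from the white queen on c7.
King squares — b7: attacked by Qc7; c7: attacked by Bd8; d7: attacked by Qc7; b8: attacked by Qc7; d8: attacked by Qc7.
Black has no legal moves → checkmate.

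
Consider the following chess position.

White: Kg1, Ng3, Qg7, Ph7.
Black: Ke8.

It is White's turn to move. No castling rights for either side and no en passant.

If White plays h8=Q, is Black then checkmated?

After h8=Q: black king on e8; in check: yes, from the white queen on h8.
King squares — d7: attacked by Qg7; e7: attacked by Qg7; f7: attacked by Qg7; d8: attacked by Qh8; f8: attacked by Qg7.
Black has no legal moves → checkmate.

yes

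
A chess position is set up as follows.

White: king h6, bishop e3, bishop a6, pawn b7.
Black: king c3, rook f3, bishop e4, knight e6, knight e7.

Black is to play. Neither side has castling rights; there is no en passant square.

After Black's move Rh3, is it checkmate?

After Rh3: white king on h6; in check: yes, from the black rook on h3.
King squares — g5: attacked by Ne6; h5: attacked by Rh3; g6: attacked by Be4; g7: attacked by Ne6; h7: attacked by Rh3.
White has no legal moves → checkmate.

yes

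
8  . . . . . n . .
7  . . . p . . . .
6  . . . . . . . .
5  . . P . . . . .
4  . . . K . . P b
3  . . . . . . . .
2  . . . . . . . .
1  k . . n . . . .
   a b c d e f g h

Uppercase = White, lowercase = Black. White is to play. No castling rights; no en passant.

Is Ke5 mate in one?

no

After Ke5: black king on a1; in check: no.
Black is not in check, so this cannot be checkmate.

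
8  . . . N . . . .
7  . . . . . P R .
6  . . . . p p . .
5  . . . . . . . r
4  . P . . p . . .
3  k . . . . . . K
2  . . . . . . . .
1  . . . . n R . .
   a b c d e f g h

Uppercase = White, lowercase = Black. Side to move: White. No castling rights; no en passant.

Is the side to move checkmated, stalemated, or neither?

neither

White to move; white king on h3.
In check: yes, from the black rook on h5.
King squares — g2: attacked by Ne1; h2: attacked by Rh5; g3: available; g4: available; h4: attacked by Rh5.
Legal moves for White: Kg4, Kg3.
White is in check but has 2 legal moves → neither.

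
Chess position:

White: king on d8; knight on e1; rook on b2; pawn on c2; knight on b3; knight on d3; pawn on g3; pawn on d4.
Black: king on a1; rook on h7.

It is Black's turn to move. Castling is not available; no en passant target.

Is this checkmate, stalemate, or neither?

Black to move; black king on a1.
In check: yes, from the white knight on b3.
King squares — b1: attacked by Rb2; a2: attacked by Rb2; b2: attacked by Nd3.
Legal moves for Black: none.
In check with no legal moves → checkmate.

checkmate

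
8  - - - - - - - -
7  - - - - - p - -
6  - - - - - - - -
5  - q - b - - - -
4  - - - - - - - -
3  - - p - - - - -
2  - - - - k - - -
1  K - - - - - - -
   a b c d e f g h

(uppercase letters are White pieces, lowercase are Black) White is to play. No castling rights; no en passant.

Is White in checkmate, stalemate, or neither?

White to move; white king on a1.
In check: no.
King squares — b1: attacked by Qb5; a2: attacked by Bd5; b2: attacked by Pc3.
Legal moves for White: none.
Not in check and no legal moves → stalemate.

stalemate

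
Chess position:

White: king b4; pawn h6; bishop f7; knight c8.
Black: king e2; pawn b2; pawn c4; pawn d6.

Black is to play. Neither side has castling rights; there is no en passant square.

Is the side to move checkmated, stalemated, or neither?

neither

Black to move; black king on e2.
In check: no.
Legal moves for Black: Kf3, Ke3, Kd3, Kf2, Kd2, Kf1, Ke1, Kd1, d5, c3, b1=Q+, b1=R+, b1=B, b1=N.
Black has 14 legal moves and is not in check → neither.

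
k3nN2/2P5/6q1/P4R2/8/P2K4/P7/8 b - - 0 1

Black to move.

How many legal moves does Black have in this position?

24

Black to move; king on a8.
In check: no.
Legal moves: Ng7, Nxc7, Nf6, Nd6, Kb7, Ka7, Qg8, Qh7, Qg7, Qf7, Qh6, Qf6, Qe6, Qd6+, Qc6, Qb6, Qa6+, Qh5, Qg5, Qxf5+, Qg4, Qg3+, Qg2, Qg1.
Count: 24.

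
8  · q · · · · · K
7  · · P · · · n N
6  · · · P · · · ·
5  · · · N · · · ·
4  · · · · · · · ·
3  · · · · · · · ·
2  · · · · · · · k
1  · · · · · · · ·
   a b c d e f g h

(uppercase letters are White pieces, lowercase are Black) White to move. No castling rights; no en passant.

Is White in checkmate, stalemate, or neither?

neither

White to move; white king on h8.
In check: yes, from the black queen on b8.
Legal moves for White: Kxg7, Nf8, cxb8=Q, cxb8=R, cxb8=B, cxb8=N, c8=Q, c8=R, c8=B, c8=N.
White is in check but has 10 legal moves → neither.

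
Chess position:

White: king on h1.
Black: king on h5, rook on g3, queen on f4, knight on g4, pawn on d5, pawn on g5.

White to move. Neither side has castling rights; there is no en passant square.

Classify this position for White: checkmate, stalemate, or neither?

White to move; white king on h1.
In check: no.
King squares — g1: attacked by Rg3; g2: attacked by Rg3; h2: attacked by Ng4.
Legal moves for White: none.
Not in check and no legal moves → stalemate.

stalemate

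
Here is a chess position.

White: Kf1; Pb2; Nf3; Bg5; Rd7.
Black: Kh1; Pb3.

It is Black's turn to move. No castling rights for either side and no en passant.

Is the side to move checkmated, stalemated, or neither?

Black to move; black king on h1.
In check: no.
King squares — g1: attacked by Kf1; g2: attacked by Kf1; h2: attacked by Nf3.
Legal moves for Black: none.
Not in check and no legal moves → stalemate.

stalemate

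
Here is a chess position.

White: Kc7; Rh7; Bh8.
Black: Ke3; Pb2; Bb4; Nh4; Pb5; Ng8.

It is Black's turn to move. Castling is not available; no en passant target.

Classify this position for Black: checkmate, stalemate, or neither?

Black to move; black king on e3.
In check: no.
Legal moves for Black include: Ne7, Nh6, Nf6, Ng6, Nf5, Nf3, Ng2, Bf8, Be7, Bd6+, Bc5, Ba5+, Bc3, Ba3, Bd2, Be1, Kf4, Ke4, ... (list truncated; more exist).
Black has legal moves and is not in check → neither.

neither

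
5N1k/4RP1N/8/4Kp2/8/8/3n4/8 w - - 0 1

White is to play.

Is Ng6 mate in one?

no

After Ng6: black king on h8; in check: yes, from the white knight on g6.
Black has 2 legal replies: Kxh7, Kg7.
In check but a legal move exists → not checkmate.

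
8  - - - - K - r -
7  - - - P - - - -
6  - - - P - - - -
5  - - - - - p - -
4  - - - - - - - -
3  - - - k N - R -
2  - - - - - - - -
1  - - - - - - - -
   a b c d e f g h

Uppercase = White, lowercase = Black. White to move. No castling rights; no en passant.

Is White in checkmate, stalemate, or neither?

neither

White to move; white king on e8.
In check: yes, from the black rook on g8.
Legal moves for White: Kf7, Ke7, Rxg8.
White is in check but has 3 legal moves → neither.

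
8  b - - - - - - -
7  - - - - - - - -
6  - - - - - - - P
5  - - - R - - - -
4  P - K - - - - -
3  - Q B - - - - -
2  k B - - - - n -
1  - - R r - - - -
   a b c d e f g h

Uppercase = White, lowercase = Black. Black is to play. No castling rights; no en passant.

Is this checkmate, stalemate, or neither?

checkmate

Black to move; black king on a2.
In check: yes, from the white queen on b3.
King squares — a1: attacked by Rc1; b1: attacked by Rc1; b2: attacked by Qb3; a3: attacked by Bb2; b3: attacked by Kc4.
Legal moves for Black: none.
In check with no legal moves → checkmate.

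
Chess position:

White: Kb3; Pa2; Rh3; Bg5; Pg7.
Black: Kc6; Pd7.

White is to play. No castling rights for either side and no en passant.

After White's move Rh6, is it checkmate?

After Rh6: black king on c6; in check: yes, from the white rook on h6.
Black has 6 legal replies: Kc7, Kb7, Kd5, Kc5, Kb5, d6.
In check but a legal move exists → not checkmate.

no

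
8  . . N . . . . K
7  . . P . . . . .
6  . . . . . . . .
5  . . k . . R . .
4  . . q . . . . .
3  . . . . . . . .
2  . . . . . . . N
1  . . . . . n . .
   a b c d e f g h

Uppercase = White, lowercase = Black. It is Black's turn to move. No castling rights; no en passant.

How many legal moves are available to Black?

Black to move; king on c5.
In check: yes, from the white rook on f5.
Legal moves: Kc6, Kd4, Kb4, Qd5.
Count: 4.

4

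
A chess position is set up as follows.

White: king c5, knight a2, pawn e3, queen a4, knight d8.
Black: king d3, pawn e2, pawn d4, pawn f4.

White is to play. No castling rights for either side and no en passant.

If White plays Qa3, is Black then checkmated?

no

After Qa3: black king on d3; in check: yes, from the white queen on a3.
Black has 3 legal replies: Ke4, Kd2, Kc2.
In check but a legal move exists → not checkmate.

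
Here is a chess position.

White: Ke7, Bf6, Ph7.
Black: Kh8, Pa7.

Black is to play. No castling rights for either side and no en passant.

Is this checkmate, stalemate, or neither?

neither

Black to move; black king on h8.
In check: yes, from the white bishop on f6.
Legal moves for Black: Kxh7.
Black is in check but has 1 legal move → neither.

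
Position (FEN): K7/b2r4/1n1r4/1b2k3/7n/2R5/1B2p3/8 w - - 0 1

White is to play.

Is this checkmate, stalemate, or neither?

White to move; white king on a8.
In check: yes, from the black knight on b6.
King squares — a7: attacked by Rd7; b7: attacked by Rd7; b8: attacked by Ba7.
Legal moves for White: none.
In check with no legal moves → checkmate.

checkmate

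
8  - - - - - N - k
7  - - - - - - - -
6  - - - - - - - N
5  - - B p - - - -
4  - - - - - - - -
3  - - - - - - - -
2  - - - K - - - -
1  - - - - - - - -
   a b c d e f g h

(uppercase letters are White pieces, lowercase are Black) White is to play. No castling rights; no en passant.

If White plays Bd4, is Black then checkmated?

yes

After Bd4: black king on h8; in check: yes, from the white bishop on d4.
King squares — g7: attacked by Bd4; h7: attacked by Nf8; g8: attacked by Nh6.
Black has no legal moves → checkmate.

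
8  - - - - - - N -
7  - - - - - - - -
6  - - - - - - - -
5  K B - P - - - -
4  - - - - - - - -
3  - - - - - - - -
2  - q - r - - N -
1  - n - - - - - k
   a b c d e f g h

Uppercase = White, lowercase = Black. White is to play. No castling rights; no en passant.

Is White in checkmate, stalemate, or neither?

neither

White to move; white king on a5.
In check: no.
Legal moves for White include: Ne7, Nh6, Nf6, Be8, Bd7, Bc6, Ba6, Bc4, Ba4, Bd3, Be2, Bf1, Kb6, Ka6, Ka4, Nh4, Nf4, Ne3, ... (list truncated; more exist).
White has legal moves and is not in check → neither.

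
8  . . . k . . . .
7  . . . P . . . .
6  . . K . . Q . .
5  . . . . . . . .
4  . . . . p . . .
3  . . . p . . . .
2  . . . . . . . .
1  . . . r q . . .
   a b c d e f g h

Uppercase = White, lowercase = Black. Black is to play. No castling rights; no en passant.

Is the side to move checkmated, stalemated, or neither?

Black to move; black king on d8.
In check: yes, from the white queen on f6.
King squares — c7: attacked by Kc6; d7: attacked by Kc6; e7: attacked by Qf6; c8: attacked by Pd7; e8: attacked by Pd7.
Legal moves for Black: none.
In check with no legal moves → checkmate.

checkmate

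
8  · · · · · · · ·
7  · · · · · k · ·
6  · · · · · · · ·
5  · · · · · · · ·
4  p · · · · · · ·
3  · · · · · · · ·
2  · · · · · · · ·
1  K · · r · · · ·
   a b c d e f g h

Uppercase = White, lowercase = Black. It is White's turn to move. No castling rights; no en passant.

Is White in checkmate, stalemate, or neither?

neither

White to move; white king on a1.
In check: yes, from the black rook on d1.
King squares — b1: attacked by Rd1; a2: available; b2: available.
Legal moves for White: Kb2, Ka2.
White is in check but has 2 legal moves → neither.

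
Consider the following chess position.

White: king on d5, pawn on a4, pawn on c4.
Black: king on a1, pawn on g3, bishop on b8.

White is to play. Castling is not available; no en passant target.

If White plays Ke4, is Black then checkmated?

After Ke4: black king on a1; in check: no.
Black is not in check, so this cannot be checkmate.

no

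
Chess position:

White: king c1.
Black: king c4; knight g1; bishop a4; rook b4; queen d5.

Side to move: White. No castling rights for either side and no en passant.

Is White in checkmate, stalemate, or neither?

stalemate

White to move; white king on c1.
In check: no.
King squares — b1: attacked by Rb4; d1: attacked by Ba4; b2: attacked by Rb4; c2: attacked by Ba4; d2: attacked by Qd5.
Legal moves for White: none.
Not in check and no legal moves → stalemate.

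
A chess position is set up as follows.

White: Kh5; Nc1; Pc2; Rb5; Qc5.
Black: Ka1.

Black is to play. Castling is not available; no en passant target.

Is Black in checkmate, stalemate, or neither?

stalemate

Black to move; black king on a1.
In check: no.
King squares — b1: attacked by Rb5; a2: attacked by Nc1; b2: attacked by Rb5.
Legal moves for Black: none.
Not in check and no legal moves → stalemate.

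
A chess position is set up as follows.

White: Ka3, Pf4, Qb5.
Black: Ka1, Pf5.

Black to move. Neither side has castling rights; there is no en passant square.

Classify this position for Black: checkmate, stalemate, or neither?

Black to move; black king on a1.
In check: no.
King squares — b1: attacked by Qb5; a2: attacked by Ka3; b2: attacked by Ka3.
Legal moves for Black: none.
Not in check and no legal moves → stalemate.

stalemate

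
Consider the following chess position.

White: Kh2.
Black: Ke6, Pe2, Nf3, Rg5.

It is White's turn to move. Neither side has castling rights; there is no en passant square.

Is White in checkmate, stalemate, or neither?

neither

White to move; white king on h2.
In check: yes, from the black knight on f3.
King squares — g1: attacked by Nf3; h1: available; g2: attacked by Rg5; g3: attacked by Rg5; h3: available.
Legal moves for White: Kh3, Kh1.
White is in check but has 2 legal moves → neither.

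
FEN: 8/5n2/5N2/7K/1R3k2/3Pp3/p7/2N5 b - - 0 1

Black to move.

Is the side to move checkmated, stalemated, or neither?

neither

Black to move; black king on f4.
In check: yes, from the white rook on b4.
Legal moves for Black: Kf5, Ke5, Kg3, Kf3.
Black is in check but has 4 legal moves → neither.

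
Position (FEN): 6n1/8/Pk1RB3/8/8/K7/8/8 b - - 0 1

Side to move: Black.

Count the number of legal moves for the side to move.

5

Black to move; king on b6.
In check: yes, from the white rook on d6.
Legal moves: Kc7, Ka7, Kc5, Kb5, Ka5.
Count: 5.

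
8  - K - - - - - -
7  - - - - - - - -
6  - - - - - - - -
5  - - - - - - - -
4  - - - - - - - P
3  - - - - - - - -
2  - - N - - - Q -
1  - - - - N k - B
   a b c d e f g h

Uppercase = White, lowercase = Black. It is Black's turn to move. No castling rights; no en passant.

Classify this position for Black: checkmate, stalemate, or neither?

checkmate

Black to move; black king on f1.
In check: yes, from the white queen on g2.
King squares — e1: attacked by Nc2; g1: attacked by Qg2; e2: attacked by Qg2; f2: attacked by Qg2; g2: attacked by Ne1.
Legal moves for Black: none.
In check with no legal moves → checkmate.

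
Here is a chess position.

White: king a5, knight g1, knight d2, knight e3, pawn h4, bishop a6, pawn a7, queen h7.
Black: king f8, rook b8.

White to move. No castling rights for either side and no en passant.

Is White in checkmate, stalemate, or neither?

White to move; white king on a5.
In check: no.
Legal moves for White include: Qh8+, Qg8+, Qg7+, Qf7+, Qe7+, Qd7, Qc7, Qb7, Qh6+, Qg6, Qh5, Qf5+, Qe4, Qd3, Qc2, Qb1, Bc8, Bb7, ... (list truncated; more exist).
White has legal moves and is not in check → neither.

neither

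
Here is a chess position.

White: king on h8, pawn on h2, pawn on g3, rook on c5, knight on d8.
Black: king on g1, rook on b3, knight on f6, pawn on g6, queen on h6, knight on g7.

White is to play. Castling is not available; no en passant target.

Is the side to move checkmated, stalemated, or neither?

White to move; white king on h8.
In check: yes, from the black queen on h6.
King squares — g7: attacked by Qh6; h7: attacked by Nf6; g8: attacked by Nf6.
Legal moves for White: none.
In check with no legal moves → checkmate.

checkmate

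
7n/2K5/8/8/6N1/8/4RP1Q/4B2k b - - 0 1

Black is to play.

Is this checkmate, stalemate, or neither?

Black to move; black king on h1.
In check: yes, from the white queen on h2.
King squares — g1: attacked by Qh2; g2: attacked by Qh2; h2: attacked by Ng4.
Legal moves for Black: none.
In check with no legal moves → checkmate.

checkmate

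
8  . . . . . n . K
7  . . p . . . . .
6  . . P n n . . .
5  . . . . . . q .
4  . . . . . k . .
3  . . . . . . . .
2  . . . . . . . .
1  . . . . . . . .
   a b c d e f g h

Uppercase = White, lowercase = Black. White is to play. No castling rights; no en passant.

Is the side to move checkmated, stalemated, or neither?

White to move; white king on h8.
In check: no.
King squares — g7: attacked by Qg5; h7: attacked by Nf8; g8: attacked by Qg5.
Legal moves for White: none.
Not in check and no legal moves → stalemate.

stalemate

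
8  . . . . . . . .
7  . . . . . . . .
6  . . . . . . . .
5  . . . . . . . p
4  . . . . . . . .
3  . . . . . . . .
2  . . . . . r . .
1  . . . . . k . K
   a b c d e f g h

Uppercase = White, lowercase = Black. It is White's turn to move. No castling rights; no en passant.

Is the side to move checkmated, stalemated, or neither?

stalemate

White to move; white king on h1.
In check: no.
King squares — g1: attacked by Kf1; g2: attacked by Kf1; h2: attacked by Rf2.
Legal moves for White: none.
Not in check and no legal moves → stalemate.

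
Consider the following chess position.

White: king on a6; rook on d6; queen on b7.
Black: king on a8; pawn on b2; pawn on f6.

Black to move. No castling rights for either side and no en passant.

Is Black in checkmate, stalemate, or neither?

Black to move; black king on a8.
In check: yes, from the white queen on b7.
King squares — a7: attacked by Ka6; b7: attacked by Ka6; b8: attacked by Qb7.
Legal moves for Black: none.
In check with no legal moves → checkmate.

checkmate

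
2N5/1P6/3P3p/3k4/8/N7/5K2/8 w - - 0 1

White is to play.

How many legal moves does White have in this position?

20

White to move; king on f2.
In check: no.
Legal moves: Ne7+, Na7, Nb6+, Nb5, Nc4, Nc2, Nb1, Kg3, Kf3, Ke3, Kg2, Ke2, Kg1, Kf1, Ke1, b8=Q, b8=R, b8=B, b8=N, d7.
Count: 20.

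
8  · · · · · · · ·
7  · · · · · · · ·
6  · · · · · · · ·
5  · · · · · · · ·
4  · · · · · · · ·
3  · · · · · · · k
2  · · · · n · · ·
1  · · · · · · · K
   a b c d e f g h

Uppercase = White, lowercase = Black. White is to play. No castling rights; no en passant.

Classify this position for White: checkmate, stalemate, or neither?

White to move; white king on h1.
In check: no.
King squares — g1: attacked by Ne2; g2: attacked by Kh3; h2: attacked by Kh3.
Legal moves for White: none.
Not in check and no legal moves → stalemate.

stalemate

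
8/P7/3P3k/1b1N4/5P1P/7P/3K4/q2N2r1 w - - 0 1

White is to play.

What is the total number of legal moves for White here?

20

White to move; king on d2.
In check: no.
Legal moves: Ne7, Nc7, Nf6, Nb6, Nb4, N5e3, N5c3, Ke3, Kc2, N1e3, N1c3, Nf2, Nb2, a8=Q, a8=R, a8=B, a8=N, d7, h5, f5.
Count: 20.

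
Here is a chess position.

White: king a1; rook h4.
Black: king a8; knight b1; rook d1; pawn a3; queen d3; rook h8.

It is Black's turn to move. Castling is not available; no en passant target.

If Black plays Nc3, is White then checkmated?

yes

After Nc3: white king on a1; in check: yes, from the black rook on d1.
King squares — b1: attacked by Rd1; a2: attacked by Nc3; b2: attacked by Pa3.
White has no legal moves → checkmate.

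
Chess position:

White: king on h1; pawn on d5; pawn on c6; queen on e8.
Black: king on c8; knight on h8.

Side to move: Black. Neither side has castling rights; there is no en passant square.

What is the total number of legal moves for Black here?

Black to move; king on c8.
In check: yes, from the white queen on e8.
Legal moves: Kc7.
Count: 1.

1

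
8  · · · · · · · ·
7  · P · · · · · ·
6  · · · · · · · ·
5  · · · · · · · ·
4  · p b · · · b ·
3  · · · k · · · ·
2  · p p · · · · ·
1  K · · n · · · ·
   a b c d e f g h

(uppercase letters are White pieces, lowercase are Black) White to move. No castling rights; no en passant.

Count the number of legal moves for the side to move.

0

White to move; king on a1.
In check: yes, from the black pawn on b2.
Legal moves: none.
Count: 0.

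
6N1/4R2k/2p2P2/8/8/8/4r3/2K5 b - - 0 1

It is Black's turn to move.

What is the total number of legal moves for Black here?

4

Black to move; king on h7.
In check: yes, from the white rook on e7.
Legal moves: Kh8, Kxg8, Kg6, Rxe7.
Count: 4.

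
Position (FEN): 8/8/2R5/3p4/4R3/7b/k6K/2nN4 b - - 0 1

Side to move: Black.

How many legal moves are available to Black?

Black to move; king on a2.
In check: no.
Legal moves: Bc8, Bd7, Be6, Bf5, Bg4, Bg2, Bf1, Kb3, Ka3, Kb1, Ka1, Nd3, Nb3, Ne2, dxe4, d4.
Count: 16.

16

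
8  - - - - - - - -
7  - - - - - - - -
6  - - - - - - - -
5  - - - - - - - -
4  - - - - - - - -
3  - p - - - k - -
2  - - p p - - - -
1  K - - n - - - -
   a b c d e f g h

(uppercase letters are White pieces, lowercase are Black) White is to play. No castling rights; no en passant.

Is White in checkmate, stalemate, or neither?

White to move; white king on a1.
In check: no.
King squares — b1: attacked by Pc2; a2: attacked by Pb3; b2: attacked by Nd1.
Legal moves for White: none.
Not in check and no legal moves → stalemate.

stalemate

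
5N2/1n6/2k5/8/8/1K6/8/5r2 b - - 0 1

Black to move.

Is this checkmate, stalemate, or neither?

neither

Black to move; black king on c6.
In check: no.
Legal moves for Black include: Nd8, Nd6, Nc5+, Na5+, Kc7, Kd6, Kb6, Kd5, Kc5, Kb5, Rxf8, Rf7, Rf6, Rf5, Rf4, Rf3+, Rf2, Rh1, ... (list truncated; more exist).
Black has legal moves and is not in check → neither.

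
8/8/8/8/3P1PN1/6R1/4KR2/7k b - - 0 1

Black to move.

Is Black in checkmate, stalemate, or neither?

stalemate

Black to move; black king on h1.
In check: no.
King squares — g1: attacked by Rg3; g2: attacked by Rf2; h2: attacked by Rf2.
Legal moves for Black: none.
Not in check and no legal moves → stalemate.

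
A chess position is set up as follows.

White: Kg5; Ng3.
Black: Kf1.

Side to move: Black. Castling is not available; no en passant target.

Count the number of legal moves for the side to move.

Black to move; king on f1.
In check: yes, from the white knight on g3.
Legal moves: Kg2, Kf2, Kg1, Ke1.
Count: 4.

4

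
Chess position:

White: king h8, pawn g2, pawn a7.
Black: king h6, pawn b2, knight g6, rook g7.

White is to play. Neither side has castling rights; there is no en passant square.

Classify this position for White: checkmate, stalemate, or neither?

White to move; white king on h8.
In check: yes, from the black knight on g6.
King squares — g7: attacked by Kh6; h7: attacked by Kh6; g8: attacked by Rg7.
Legal moves for White: none.
In check with no legal moves → checkmate.

checkmate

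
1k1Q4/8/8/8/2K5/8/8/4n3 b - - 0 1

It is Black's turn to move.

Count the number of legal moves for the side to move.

Black to move; king on b8.
In check: yes, from the white queen on d8.
Legal moves: Kb7, Ka7.
Count: 2.

2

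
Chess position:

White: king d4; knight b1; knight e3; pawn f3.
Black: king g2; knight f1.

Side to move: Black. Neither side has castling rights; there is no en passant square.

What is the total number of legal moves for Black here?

Black to move; king on g2.
In check: yes, from the white knight on e3.
Legal moves: Kh3, Kg3, Kxf3, Kh2, Kf2, Kh1, Kg1, Nxe3.
Count: 8.

8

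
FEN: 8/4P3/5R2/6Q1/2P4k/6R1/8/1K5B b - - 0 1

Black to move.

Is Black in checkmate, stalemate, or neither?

checkmate

Black to move; black king on h4.
In check: yes, from the white queen on g5.
King squares — g3: attacked by Qg5; h3: attacked by Rg3; g4: attacked by Rg3; g5: attacked by Rg3; h5: attacked by Qg5.
Legal moves for Black: none.
In check with no legal moves → checkmate.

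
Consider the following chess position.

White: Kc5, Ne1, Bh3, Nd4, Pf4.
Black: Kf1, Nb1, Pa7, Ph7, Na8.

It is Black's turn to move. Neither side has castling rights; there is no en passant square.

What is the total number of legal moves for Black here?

Black to move; king on f1.
In check: yes, from the white bishop on h3.
Legal moves: Kf2, Kg1, Kxe1.
Count: 3.

3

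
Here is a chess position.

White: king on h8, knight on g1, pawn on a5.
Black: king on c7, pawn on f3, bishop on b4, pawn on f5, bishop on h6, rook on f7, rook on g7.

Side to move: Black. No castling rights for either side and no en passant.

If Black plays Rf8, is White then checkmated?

After Rf8: white king on h8; in check: yes, from the black rook on f8.
King squares — g7: attacked by Bh6; h7: attacked by Rg7; g8: attacked by Rg7.
White has no legal moves → checkmate.

yes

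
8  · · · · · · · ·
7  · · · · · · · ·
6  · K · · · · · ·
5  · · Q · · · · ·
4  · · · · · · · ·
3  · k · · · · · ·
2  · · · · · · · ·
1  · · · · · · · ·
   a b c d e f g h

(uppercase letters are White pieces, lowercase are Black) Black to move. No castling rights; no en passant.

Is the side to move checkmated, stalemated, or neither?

neither

Black to move; black king on b3.
In check: no.
Legal moves for Black: Ka4, Kb2, Ka2.
Black has 3 legal moves and is not in check → neither.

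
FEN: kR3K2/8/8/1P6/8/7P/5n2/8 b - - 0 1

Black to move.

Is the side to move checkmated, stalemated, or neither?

neither

Black to move; black king on a8.
In check: yes, from the white rook on b8.
Legal moves for Black: Kxb8, Ka7.
Black is in check but has 2 legal moves → neither.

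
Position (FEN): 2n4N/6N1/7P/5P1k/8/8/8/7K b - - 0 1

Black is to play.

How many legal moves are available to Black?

Black to move; king on h5.
In check: yes, from the white knight on g7.
Legal moves: Kxh6, Kg5, Kh4, Kg4.
Count: 4.

4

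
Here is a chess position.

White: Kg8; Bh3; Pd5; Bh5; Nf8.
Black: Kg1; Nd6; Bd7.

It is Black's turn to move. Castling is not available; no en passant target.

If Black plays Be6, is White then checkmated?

After Be6: white king on g8; in check: yes, from the black bishop on e6.
White has 7 legal replies: Kh8, Kh7, Kg7, Nxe6, Bf7, Bxe6, dxe6.
In check but a legal move exists → not checkmate.

no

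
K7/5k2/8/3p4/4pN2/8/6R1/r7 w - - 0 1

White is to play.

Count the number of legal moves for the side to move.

3

White to move; king on a8.
In check: yes, from the black rook on a1.
Legal moves: Kb8, Kb7, Ra2.
Count: 3.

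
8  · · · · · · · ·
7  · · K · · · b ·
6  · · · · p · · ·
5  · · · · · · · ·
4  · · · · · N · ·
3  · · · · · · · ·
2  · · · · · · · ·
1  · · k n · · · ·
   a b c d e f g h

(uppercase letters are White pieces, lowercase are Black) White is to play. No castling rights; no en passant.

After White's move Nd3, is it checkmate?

no

After Nd3: black king on c1; in check: yes, from the white knight on d3.
Black has 3 legal replies: Kd2, Kc2, Kb1.
In check but a legal move exists → not checkmate.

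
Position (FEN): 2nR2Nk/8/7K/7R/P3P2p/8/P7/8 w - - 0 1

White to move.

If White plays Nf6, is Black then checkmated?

yes

After Nf6: black king on h8; in check: yes, from the white rook on d8.
King squares — g7: attacked by Kh6; h7: attacked by Nf6; g8: attacked by Nf6.
Black has no legal moves → checkmate.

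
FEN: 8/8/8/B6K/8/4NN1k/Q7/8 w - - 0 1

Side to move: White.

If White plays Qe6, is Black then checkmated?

no

After Qe6: black king on h3; in check: yes, from the white queen on e6.
Black has 1 legal reply: Kg3.
In check but a legal move exists → not checkmate.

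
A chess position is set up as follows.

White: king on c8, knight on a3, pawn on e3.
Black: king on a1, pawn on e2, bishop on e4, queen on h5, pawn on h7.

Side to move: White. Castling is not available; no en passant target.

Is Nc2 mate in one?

After Nc2: black king on a1; in check: yes, from the white knight on c2.
Black has 4 legal replies: Kb2, Ka2, Kb1, Bxc2.
In check but a legal move exists → not checkmate.

no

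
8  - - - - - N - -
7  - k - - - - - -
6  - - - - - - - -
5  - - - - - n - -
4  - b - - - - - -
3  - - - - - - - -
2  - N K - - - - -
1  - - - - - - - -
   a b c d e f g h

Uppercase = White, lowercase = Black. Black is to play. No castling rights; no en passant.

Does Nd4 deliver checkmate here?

no

After Nd4: white king on c2; in check: yes, from the black knight on d4.
White has 4 legal replies: Kd3, Kd1, Kc1, Kb1.
In check but a legal move exists → not checkmate.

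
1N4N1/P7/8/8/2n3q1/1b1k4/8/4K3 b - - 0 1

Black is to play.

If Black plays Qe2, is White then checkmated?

After Qe2: white king on e1; in check: yes, from the black queen on e2.
King squares — d1: attacked by Qe2; f1: attacked by Qe2; d2: attacked by Qe2; e2: attacked by Kd3; f2: attacked by Qe2.
White has no legal moves → checkmate.

yes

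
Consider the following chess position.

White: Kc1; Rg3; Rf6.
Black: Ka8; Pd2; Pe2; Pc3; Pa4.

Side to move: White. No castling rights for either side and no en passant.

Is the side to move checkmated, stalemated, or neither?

White to move; white king on c1.
In check: yes, from the black pawn on d2.
King squares — b1: available; d1: attacked by Pe2; b2: attacked by Pc3; c2: available; d2: attacked by Pc3.
Legal moves for White: Kc2, Kb1.
White is in check but has 2 legal moves → neither.

neither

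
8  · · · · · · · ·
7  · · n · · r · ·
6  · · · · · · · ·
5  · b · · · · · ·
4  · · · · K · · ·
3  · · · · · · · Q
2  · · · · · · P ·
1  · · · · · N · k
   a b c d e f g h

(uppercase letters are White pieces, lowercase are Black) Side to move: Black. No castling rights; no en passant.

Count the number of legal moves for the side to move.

1

Black to move; king on h1.
In check: yes, from the white queen on h3.
Legal moves: Kg1.
Count: 1.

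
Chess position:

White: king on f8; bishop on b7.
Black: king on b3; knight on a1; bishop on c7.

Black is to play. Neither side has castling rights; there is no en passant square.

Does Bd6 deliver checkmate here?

no

After Bd6: white king on f8; in check: yes, from the black bishop on d6.
White has 4 legal replies: Kg8, Ke8, Kg7, Kf7.
In check but a legal move exists → not checkmate.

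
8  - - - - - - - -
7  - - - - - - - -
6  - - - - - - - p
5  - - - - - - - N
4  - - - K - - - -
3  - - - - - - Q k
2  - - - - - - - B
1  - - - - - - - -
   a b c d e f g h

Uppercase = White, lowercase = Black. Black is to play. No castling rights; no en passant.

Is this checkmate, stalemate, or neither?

checkmate

Black to move; black king on h3.
In check: yes, from the white queen on g3.
King squares — g2: attacked by Qg3; h2: attacked by Qg3; g3: attacked by Bh2; g4: attacked by Qg3; h4: attacked by Qg3.
Legal moves for Black: none.
In check with no legal moves → checkmate.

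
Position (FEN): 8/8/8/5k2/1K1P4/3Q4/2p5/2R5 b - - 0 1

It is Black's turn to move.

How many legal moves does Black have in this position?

5

Black to move; king on f5.
In check: yes, from the white queen on d3.
Legal moves: Kf6, Ke6, Kg5, Kg4, Kf4.
Count: 5.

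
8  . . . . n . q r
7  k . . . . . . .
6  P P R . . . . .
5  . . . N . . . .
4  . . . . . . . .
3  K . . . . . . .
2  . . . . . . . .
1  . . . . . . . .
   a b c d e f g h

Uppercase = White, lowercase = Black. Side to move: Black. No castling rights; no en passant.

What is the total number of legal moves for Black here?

Black to move; king on a7.
In check: yes, from the white pawn on b6.
Legal moves: Kb8, Ka8, Kxa6.
Count: 3.

3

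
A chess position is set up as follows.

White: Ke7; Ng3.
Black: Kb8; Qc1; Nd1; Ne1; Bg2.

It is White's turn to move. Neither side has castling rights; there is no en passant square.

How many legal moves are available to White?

14

White to move; king on e7.
In check: no.
Legal moves: Kf8, Ke8, Kd8, Kf7, Kd7, Kf6, Ke6, Kd6, Nh5, Nf5, Ne4, Ne2, Nh1, Nf1.
Count: 14.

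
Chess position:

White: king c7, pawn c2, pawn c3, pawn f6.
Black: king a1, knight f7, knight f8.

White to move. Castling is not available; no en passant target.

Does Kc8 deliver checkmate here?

After Kc8: black king on a1; in check: no.
Black is not in check, so this cannot be checkmate.

no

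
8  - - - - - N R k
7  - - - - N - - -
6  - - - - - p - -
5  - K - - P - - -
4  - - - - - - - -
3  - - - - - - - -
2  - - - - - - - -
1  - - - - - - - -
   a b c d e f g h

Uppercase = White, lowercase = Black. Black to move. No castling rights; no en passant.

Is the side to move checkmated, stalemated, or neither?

Black to move; black king on h8.
In check: yes, from the white rook on g8.
King squares — g7: attacked by Rg8; h7: attacked by Nf8; g8: attacked by Ne7.
Legal moves for Black: none.
In check with no legal moves → checkmate.

checkmate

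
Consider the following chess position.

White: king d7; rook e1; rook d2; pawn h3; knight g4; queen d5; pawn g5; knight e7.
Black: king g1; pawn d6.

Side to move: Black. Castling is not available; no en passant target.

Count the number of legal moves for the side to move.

Black to move; king on g1.
In check: yes, from the white rook on e1.
Legal moves: none.
Count: 0.

0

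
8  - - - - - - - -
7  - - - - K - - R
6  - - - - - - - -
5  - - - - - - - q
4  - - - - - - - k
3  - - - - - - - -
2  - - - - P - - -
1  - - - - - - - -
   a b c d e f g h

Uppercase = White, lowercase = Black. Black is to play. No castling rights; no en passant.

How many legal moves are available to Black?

6

Black to move; king on h4.
In check: no.
Legal moves: Qxh7+, Qh6, Kg5, Kg4, Kh3, Kg3.
Count: 6.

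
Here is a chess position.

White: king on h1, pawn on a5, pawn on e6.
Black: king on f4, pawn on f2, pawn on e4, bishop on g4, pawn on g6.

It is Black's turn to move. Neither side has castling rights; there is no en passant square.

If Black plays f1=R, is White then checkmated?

After f1=R: white king on h1; in check: yes, from the black rook on f1.
White has 2 legal replies: Kh2, Kg2.
In check but a legal move exists → not checkmate.

no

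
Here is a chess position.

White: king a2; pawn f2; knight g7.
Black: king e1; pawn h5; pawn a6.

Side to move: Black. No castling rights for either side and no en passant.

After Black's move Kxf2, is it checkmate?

After Kxf2: white king on a2; in check: no.
White is not in check, so this cannot be checkmate.

no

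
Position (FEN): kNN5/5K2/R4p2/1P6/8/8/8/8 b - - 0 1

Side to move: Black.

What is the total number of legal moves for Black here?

Black to move; king on a8.
In check: yes, from the white rook on a6.
Legal moves: Kxb8, Kb7.
Count: 2.

2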